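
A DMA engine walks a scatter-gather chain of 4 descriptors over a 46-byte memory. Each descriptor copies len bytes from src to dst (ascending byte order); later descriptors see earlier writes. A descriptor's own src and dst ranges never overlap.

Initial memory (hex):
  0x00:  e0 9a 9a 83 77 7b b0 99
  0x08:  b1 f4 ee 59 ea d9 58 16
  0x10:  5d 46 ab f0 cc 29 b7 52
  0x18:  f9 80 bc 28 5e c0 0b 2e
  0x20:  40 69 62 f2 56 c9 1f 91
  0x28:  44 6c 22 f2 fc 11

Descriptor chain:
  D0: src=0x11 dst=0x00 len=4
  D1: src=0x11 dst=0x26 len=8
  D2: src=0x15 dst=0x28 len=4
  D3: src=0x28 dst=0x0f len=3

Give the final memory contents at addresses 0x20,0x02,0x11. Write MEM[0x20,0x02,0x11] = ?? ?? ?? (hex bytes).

#0 dst[0x00+4] := {0x46,0xab,0xf0,0xcc}
#1 dst[0x26+8] := {0x46,0xab,0xf0,0xcc,0x29,0xb7,0x52,0xf9}
#2 dst[0x28+4] := {0x29,0xb7,0x52,0xf9}
#3 dst[0x0f+3] := {0x29,0xb7,0x52}
query mem[0x20]=0x40, mem[0x02]=0xf0, mem[0x11]=0x52

MEM[0x20,0x02,0x11] = 40 f0 52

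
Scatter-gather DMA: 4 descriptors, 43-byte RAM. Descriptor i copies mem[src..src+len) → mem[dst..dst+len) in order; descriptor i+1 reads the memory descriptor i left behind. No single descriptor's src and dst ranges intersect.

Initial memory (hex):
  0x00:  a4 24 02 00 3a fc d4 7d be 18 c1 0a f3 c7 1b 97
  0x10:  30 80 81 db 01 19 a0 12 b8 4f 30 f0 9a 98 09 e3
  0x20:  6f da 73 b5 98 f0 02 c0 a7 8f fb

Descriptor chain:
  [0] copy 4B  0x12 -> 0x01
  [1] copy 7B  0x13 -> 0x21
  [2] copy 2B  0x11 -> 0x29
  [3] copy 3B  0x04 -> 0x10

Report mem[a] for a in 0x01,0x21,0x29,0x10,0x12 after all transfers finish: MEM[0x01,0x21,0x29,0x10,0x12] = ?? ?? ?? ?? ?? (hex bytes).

#0 dst[0x01+4] := {0x81,0xdb,0x01,0x19}
#1 dst[0x21+7] := {0xdb,0x01,0x19,0xa0,0x12,0xb8,0x4f}
#2 dst[0x29+2] := {0x80,0x81}
#3 dst[0x10+3] := {0x19,0xfc,0xd4}
query mem[0x01]=0x81, mem[0x21]=0xdb, mem[0x29]=0x80, mem[0x10]=0x19, mem[0x12]=0xd4

MEM[0x01,0x21,0x29,0x10,0x12] = 81 db 80 19 d4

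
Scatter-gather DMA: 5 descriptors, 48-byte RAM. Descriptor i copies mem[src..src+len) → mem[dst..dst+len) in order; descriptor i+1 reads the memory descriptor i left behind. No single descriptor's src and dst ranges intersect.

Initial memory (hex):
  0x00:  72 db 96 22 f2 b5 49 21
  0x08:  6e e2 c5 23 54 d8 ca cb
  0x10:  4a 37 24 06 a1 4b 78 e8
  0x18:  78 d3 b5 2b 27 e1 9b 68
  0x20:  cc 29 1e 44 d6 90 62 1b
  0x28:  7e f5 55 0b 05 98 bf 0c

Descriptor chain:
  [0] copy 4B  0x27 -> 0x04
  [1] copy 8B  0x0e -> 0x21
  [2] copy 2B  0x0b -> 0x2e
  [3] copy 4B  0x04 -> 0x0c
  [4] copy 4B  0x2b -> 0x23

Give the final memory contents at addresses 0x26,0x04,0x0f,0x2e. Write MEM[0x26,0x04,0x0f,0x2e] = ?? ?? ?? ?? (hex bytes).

  after D0: wrote 4B at 0x04 = 1b7ef555
  after D1: wrote 8B at 0x21 = cacb4a372406a14b
  after D2: wrote 2B at 0x2e = 2354
  after D3: wrote 4B at 0x0c = 1b7ef555
  after D4: wrote 4B at 0x23 = 0b059823
query mem[0x26]=0x23, mem[0x04]=0x1b, mem[0x0f]=0x55, mem[0x2e]=0x23

MEM[0x26,0x04,0x0f,0x2e] = 23 1b 55 23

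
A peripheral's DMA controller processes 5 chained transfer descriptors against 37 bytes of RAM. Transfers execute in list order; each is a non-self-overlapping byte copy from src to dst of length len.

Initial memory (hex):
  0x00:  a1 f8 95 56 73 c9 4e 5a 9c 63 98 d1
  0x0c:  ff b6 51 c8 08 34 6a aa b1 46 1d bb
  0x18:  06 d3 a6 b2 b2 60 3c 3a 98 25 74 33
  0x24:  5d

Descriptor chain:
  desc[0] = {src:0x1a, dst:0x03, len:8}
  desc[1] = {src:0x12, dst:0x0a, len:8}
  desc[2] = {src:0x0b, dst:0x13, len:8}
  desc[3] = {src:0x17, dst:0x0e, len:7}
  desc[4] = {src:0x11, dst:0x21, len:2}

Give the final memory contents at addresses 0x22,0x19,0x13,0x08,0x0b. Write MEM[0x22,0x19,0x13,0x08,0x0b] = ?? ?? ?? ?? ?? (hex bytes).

#0 dst[0x03+8] := {0xa6,0xb2,0xb2,0x60,0x3c,0x3a,0x98,0x25}
#1 dst[0x0a+8] := {0x6a,0xaa,0xb1,0x46,0x1d,0xbb,0x06,0xd3}
#2 dst[0x13+8] := {0xaa,0xb1,0x46,0x1d,0xbb,0x06,0xd3,0x6a}
#3 dst[0x0e+7] := {0xbb,0x06,0xd3,0x6a,0xb2,0xb2,0x60}
#4 dst[0x21+2] := {0x6a,0xb2}
query mem[0x22]=0xb2, mem[0x19]=0xd3, mem[0x13]=0xb2, mem[0x08]=0x3a, mem[0x0b]=0xaa

MEM[0x22,0x19,0x13,0x08,0x0b] = b2 d3 b2 3a aa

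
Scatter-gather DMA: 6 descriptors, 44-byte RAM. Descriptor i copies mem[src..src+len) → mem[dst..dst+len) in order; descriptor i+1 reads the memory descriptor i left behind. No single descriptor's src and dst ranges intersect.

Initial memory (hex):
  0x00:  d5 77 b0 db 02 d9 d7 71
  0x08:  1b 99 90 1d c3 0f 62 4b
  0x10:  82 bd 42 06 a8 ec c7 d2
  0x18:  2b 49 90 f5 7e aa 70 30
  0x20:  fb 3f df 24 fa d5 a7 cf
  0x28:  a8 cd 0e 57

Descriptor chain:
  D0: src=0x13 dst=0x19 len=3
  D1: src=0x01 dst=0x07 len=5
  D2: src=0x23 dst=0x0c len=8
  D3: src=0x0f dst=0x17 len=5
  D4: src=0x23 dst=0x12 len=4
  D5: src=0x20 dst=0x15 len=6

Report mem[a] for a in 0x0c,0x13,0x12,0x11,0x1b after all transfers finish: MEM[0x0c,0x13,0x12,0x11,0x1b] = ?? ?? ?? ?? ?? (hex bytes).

D0: mem[0x19..0x1b] <- [06 a8 ec]
D1: mem[0x07..0x0b] <- [77 b0 db 02 d9]
D2: mem[0x0c..0x13] <- [24 fa d5 a7 cf a8 cd 0e]
D3: mem[0x17..0x1b] <- [a7 cf a8 cd 0e]
D4: mem[0x12..0x15] <- [24 fa d5 a7]
D5: mem[0x15..0x1a] <- [fb 3f df 24 fa d5]
query mem[0x0c]=0x24, mem[0x13]=0xfa, mem[0x12]=0x24, mem[0x11]=0xa8, mem[0x1b]=0x0e

MEM[0x0c,0x13,0x12,0x11,0x1b] = 24 fa 24 a8 0e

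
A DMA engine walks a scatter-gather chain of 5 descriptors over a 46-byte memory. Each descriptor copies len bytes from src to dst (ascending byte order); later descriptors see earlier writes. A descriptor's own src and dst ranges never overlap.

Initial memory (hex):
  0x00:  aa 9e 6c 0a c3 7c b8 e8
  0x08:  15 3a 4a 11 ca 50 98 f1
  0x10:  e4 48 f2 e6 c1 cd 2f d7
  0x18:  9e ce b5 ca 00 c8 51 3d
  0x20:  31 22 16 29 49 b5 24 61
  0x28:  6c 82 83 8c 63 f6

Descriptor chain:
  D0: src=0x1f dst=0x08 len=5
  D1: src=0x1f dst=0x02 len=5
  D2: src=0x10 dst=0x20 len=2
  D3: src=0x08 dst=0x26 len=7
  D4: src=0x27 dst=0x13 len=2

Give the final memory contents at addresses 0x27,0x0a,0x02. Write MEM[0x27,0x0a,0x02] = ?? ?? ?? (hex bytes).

  after D0: wrote 5B at 0x08 = 3d31221629
  after D1: wrote 5B at 0x02 = 3d31221629
  after D2: wrote 2B at 0x20 = e448
  after D3: wrote 7B at 0x26 = 3d312216295098
  after D4: wrote 2B at 0x13 = 3122
query mem[0x27]=0x31, mem[0x0a]=0x22, mem[0x02]=0x3d

MEM[0x27,0x0a,0x02] = 31 22 3d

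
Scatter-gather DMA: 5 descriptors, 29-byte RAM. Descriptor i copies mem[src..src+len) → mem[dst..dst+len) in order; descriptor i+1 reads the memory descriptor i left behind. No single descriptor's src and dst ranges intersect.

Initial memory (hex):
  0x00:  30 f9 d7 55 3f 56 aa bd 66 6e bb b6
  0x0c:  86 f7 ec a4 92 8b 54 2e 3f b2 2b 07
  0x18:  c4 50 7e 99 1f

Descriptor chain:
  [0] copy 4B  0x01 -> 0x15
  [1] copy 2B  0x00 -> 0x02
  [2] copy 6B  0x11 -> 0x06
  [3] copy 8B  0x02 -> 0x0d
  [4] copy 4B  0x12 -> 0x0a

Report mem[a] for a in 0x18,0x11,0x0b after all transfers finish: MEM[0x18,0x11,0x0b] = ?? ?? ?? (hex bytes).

MEM[0x18,0x11,0x0b] = 3f 8b 2e

[0] 0x01->0x15 len=4 : f9 d7 55 3f
[1] 0x00->0x02 len=2 : 30 f9
[2] 0x11->0x06 len=6 : 8b 54 2e 3f f9 d7
[3] 0x02->0x0d len=8 : 30 f9 3f 56 8b 54 2e 3f
[4] 0x12->0x0a len=4 : 54 2e 3f f9
query mem[0x18]=0x3f, mem[0x11]=0x8b, mem[0x0b]=0x2e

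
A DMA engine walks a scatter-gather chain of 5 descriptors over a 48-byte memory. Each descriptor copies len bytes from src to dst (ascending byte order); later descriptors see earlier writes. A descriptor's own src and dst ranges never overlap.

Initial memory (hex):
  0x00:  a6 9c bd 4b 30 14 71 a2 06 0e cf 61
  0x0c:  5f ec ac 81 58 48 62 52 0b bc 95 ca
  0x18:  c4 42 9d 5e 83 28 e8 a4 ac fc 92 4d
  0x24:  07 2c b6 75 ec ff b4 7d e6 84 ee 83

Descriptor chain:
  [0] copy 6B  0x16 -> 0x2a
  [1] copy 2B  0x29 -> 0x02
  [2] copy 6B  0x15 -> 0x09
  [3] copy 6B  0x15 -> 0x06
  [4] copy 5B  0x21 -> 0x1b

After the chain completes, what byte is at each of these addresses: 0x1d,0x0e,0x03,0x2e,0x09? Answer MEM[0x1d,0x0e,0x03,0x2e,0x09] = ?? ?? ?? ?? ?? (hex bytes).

MEM[0x1d,0x0e,0x03,0x2e,0x09] = 4d 9d 95 9d c4

D0: mem[0x2a..0x2f] <- [95 ca c4 42 9d 5e]
D1: mem[0x02..0x03] <- [ff 95]
D2: mem[0x09..0x0e] <- [bc 95 ca c4 42 9d]
D3: mem[0x06..0x0b] <- [bc 95 ca c4 42 9d]
D4: mem[0x1b..0x1f] <- [fc 92 4d 07 2c]
query mem[0x1d]=0x4d, mem[0x0e]=0x9d, mem[0x03]=0x95, mem[0x2e]=0x9d, mem[0x09]=0xc4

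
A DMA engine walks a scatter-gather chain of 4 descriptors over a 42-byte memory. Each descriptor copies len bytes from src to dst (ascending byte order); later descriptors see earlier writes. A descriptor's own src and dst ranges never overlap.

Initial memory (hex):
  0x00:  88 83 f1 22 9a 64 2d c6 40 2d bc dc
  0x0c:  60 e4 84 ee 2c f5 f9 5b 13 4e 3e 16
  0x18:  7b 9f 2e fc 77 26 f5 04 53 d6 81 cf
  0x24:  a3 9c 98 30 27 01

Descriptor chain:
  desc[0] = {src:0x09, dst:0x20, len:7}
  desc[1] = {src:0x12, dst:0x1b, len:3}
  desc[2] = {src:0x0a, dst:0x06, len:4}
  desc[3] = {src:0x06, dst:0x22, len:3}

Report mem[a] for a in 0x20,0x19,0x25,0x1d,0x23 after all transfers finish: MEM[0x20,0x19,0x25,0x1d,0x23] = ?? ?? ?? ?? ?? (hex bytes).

MEM[0x20,0x19,0x25,0x1d,0x23] = 2d 9f 84 13 dc

#0 dst[0x20+7] := {0x2d,0xbc,0xdc,0x60,0xe4,0x84,0xee}
#1 dst[0x1b+3] := {0xf9,0x5b,0x13}
#2 dst[0x06+4] := {0xbc,0xdc,0x60,0xe4}
#3 dst[0x22+3] := {0xbc,0xdc,0x60}
query mem[0x20]=0x2d, mem[0x19]=0x9f, mem[0x25]=0x84, mem[0x1d]=0x13, mem[0x23]=0xdc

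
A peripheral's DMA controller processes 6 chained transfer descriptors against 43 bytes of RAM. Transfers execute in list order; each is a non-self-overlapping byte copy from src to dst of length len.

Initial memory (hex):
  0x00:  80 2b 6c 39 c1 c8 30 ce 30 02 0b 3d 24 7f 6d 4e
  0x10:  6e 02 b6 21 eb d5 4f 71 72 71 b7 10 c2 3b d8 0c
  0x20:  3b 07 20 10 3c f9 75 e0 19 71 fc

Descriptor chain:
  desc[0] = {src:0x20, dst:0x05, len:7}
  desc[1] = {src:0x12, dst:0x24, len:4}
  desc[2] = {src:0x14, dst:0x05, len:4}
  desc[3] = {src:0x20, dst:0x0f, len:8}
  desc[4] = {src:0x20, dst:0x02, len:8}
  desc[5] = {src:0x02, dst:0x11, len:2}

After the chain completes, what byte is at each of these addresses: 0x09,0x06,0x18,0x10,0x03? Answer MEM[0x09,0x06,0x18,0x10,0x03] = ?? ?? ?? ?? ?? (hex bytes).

#0 dst[0x05+7] := {0x3b,0x07,0x20,0x10,0x3c,0xf9,0x75}
#1 dst[0x24+4] := {0xb6,0x21,0xeb,0xd5}
#2 dst[0x05+4] := {0xeb,0xd5,0x4f,0x71}
#3 dst[0x0f+8] := {0x3b,0x07,0x20,0x10,0xb6,0x21,0xeb,0xd5}
#4 dst[0x02+8] := {0x3b,0x07,0x20,0x10,0xb6,0x21,0xeb,0xd5}
#5 dst[0x11+2] := {0x3b,0x07}
query mem[0x09]=0xd5, mem[0x06]=0xb6, mem[0x18]=0x72, mem[0x10]=0x07, mem[0x03]=0x07

MEM[0x09,0x06,0x18,0x10,0x03] = d5 b6 72 07 07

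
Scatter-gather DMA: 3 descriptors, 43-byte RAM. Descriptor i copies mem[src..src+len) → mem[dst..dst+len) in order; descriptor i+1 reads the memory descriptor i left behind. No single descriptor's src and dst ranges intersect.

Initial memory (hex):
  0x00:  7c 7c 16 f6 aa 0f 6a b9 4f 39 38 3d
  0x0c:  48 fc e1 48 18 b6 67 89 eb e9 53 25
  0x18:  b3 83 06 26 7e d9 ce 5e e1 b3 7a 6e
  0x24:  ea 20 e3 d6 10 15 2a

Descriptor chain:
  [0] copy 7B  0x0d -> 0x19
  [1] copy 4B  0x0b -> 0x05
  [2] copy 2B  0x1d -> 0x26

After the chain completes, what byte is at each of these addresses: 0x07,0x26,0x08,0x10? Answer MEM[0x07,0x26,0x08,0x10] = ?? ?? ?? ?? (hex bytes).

MEM[0x07,0x26,0x08,0x10] = fc b6 e1 18

#0 dst[0x19+7] := {0xfc,0xe1,0x48,0x18,0xb6,0x67,0x89}
#1 dst[0x05+4] := {0x3d,0x48,0xfc,0xe1}
#2 dst[0x26+2] := {0xb6,0x67}
query mem[0x07]=0xfc, mem[0x26]=0xb6, mem[0x08]=0xe1, mem[0x10]=0x18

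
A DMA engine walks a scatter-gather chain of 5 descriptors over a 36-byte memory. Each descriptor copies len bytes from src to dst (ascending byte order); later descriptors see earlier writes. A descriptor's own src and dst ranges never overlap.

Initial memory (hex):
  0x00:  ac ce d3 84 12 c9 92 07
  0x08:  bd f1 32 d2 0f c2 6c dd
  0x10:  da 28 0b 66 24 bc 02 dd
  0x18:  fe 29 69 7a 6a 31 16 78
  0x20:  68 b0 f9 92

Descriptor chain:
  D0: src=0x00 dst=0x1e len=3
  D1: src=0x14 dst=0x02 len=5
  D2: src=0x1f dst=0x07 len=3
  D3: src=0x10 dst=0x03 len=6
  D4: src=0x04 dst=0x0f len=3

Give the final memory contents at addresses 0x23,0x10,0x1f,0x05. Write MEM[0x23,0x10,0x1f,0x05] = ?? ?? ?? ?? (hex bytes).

D0: mem[0x1e..0x20] <- [ac ce d3]
D1: mem[0x02..0x06] <- [24 bc 02 dd fe]
D2: mem[0x07..0x09] <- [ce d3 b0]
D3: mem[0x03..0x08] <- [da 28 0b 66 24 bc]
D4: mem[0x0f..0x11] <- [28 0b 66]
query mem[0x23]=0x92, mem[0x10]=0x0b, mem[0x1f]=0xce, mem[0x05]=0x0b

MEM[0x23,0x10,0x1f,0x05] = 92 0b ce 0b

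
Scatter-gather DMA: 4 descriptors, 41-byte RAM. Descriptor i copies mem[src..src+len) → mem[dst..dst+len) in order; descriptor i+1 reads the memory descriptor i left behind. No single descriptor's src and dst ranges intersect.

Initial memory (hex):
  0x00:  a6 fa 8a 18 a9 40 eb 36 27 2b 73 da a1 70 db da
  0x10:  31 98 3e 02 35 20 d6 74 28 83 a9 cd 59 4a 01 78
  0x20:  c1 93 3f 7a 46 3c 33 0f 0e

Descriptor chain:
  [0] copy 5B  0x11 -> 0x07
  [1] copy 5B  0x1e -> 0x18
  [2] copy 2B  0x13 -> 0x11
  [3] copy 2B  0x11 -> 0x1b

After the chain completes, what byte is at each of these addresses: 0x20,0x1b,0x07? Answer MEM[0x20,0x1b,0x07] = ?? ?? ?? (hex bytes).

  after D0: wrote 5B at 0x07 = 983e023520
  after D1: wrote 5B at 0x18 = 0178c1933f
  after D2: wrote 2B at 0x11 = 0235
  after D3: wrote 2B at 0x1b = 0235
query mem[0x20]=0xc1, mem[0x1b]=0x02, mem[0x07]=0x98

MEM[0x20,0x1b,0x07] = c1 02 98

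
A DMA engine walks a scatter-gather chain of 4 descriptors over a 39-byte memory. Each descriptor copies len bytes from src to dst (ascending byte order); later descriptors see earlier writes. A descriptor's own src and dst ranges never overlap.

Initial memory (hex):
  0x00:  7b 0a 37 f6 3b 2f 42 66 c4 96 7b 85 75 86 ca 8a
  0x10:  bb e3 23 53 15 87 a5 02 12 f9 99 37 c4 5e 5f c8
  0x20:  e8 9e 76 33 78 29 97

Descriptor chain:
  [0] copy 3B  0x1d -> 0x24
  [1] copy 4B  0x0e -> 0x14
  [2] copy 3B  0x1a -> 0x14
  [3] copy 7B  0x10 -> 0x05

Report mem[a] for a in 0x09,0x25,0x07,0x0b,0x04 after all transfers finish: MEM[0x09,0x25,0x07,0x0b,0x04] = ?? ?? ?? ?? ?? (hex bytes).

MEM[0x09,0x25,0x07,0x0b,0x04] = 99 5f 23 c4 3b

[0] 0x1d->0x24 len=3 : 5e 5f c8
[1] 0x0e->0x14 len=4 : ca 8a bb e3
[2] 0x1a->0x14 len=3 : 99 37 c4
[3] 0x10->0x05 len=7 : bb e3 23 53 99 37 c4
query mem[0x09]=0x99, mem[0x25]=0x5f, mem[0x07]=0x23, mem[0x0b]=0xc4, mem[0x04]=0x3b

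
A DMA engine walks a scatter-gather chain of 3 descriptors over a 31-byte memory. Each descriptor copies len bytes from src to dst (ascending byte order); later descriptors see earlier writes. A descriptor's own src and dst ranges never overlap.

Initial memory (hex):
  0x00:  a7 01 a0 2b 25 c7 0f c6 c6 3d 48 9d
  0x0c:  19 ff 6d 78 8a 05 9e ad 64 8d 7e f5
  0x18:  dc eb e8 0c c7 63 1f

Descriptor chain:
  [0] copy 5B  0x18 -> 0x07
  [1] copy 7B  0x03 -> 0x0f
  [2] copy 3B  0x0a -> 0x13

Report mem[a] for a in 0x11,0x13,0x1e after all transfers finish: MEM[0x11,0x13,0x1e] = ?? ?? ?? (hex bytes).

D0: mem[0x07..0x0b] <- [dc eb e8 0c c7]
D1: mem[0x0f..0x15] <- [2b 25 c7 0f dc eb e8]
D2: mem[0x13..0x15] <- [0c c7 19]
query mem[0x11]=0xc7, mem[0x13]=0x0c, mem[0x1e]=0x1f

MEM[0x11,0x13,0x1e] = c7 0c 1f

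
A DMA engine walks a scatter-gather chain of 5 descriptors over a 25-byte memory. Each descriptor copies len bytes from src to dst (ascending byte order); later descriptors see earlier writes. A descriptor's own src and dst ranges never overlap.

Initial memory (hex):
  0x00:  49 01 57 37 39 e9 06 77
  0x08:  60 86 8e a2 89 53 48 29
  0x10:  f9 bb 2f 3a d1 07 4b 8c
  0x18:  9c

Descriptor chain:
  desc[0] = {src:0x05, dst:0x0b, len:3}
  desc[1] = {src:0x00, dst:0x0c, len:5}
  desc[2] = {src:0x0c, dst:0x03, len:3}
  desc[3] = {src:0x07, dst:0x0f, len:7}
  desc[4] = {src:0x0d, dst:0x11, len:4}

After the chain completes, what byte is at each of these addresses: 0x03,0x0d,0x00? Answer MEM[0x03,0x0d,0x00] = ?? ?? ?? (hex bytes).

MEM[0x03,0x0d,0x00] = 49 01 49

#0 dst[0x0b+3] := {0xe9,0x06,0x77}
#1 dst[0x0c+5] := {0x49,0x01,0x57,0x37,0x39}
#2 dst[0x03+3] := {0x49,0x01,0x57}
#3 dst[0x0f+7] := {0x77,0x60,0x86,0x8e,0xe9,0x49,0x01}
#4 dst[0x11+4] := {0x01,0x57,0x77,0x60}
query mem[0x03]=0x49, mem[0x0d]=0x01, mem[0x00]=0x49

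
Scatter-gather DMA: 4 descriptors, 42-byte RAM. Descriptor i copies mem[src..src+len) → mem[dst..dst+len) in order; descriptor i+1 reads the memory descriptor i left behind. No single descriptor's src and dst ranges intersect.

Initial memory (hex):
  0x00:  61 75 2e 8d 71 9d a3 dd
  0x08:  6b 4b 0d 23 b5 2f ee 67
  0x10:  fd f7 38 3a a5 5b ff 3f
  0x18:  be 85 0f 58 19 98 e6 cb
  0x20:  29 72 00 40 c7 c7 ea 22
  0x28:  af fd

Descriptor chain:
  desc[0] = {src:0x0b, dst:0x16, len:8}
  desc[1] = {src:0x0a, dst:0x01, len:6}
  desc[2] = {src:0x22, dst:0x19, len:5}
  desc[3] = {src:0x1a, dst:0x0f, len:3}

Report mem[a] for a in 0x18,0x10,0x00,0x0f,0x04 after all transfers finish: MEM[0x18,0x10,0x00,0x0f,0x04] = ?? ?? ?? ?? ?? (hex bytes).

  after D0: wrote 8B at 0x16 = 23b52fee67fdf738
  after D1: wrote 6B at 0x01 = 0d23b52fee67
  after D2: wrote 5B at 0x19 = 0040c7c7ea
  after D3: wrote 3B at 0x0f = 40c7c7
query mem[0x18]=0x2f, mem[0x10]=0xc7, mem[0x00]=0x61, mem[0x0f]=0x40, mem[0x04]=0x2f

MEM[0x18,0x10,0x00,0x0f,0x04] = 2f c7 61 40 2f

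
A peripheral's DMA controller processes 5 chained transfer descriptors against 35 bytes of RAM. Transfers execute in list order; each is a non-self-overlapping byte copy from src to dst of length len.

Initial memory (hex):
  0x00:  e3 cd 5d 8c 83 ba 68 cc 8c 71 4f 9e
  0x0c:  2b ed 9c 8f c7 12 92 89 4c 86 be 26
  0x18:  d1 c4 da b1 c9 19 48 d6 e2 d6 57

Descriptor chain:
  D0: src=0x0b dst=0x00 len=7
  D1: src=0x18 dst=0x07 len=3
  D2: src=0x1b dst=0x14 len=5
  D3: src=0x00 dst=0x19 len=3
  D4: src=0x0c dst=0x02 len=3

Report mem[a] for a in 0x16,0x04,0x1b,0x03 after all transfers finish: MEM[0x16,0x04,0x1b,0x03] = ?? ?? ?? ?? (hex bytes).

  after D0: wrote 7B at 0x00 = 9e2bed9c8fc712
  after D1: wrote 3B at 0x07 = d1c4da
  after D2: wrote 5B at 0x14 = b1c91948d6
  after D3: wrote 3B at 0x19 = 9e2bed
  after D4: wrote 3B at 0x02 = 2bed9c
query mem[0x16]=0x19, mem[0x04]=0x9c, mem[0x1b]=0xed, mem[0x03]=0xed

MEM[0x16,0x04,0x1b,0x03] = 19 9c ed ed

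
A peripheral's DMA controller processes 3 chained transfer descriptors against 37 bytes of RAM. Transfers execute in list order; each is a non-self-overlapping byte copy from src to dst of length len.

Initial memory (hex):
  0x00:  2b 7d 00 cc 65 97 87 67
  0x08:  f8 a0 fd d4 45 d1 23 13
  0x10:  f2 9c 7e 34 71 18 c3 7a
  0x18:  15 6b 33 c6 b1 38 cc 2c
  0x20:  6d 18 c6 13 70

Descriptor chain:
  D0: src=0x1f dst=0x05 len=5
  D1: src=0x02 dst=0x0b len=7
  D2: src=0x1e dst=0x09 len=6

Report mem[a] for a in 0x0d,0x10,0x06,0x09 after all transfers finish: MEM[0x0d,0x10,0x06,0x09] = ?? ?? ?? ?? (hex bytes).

  after D0: wrote 5B at 0x05 = 2c6d18c613
  after D1: wrote 7B at 0x0b = 00cc652c6d18c6
  after D2: wrote 6B at 0x09 = cc2c6d18c613
query mem[0x0d]=0xc6, mem[0x10]=0x18, mem[0x06]=0x6d, mem[0x09]=0xcc

MEM[0x0d,0x10,0x06,0x09] = c6 18 6d cc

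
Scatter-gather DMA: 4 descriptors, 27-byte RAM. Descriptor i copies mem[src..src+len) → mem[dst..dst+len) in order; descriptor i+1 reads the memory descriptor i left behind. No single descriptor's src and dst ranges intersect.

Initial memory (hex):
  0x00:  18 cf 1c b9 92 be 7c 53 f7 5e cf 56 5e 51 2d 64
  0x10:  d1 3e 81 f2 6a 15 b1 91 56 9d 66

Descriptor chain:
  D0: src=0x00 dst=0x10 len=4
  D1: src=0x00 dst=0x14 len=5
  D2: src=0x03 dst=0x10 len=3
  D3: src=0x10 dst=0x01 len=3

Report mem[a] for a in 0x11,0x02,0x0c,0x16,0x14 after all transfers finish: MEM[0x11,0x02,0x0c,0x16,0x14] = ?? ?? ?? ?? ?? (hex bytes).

MEM[0x11,0x02,0x0c,0x16,0x14] = 92 92 5e 1c 18

D0: mem[0x10..0x13] <- [18 cf 1c b9]
D1: mem[0x14..0x18] <- [18 cf 1c b9 92]
D2: mem[0x10..0x12] <- [b9 92 be]
D3: mem[0x01..0x03] <- [b9 92 be]
query mem[0x11]=0x92, mem[0x02]=0x92, mem[0x0c]=0x5e, mem[0x16]=0x1c, mem[0x14]=0x18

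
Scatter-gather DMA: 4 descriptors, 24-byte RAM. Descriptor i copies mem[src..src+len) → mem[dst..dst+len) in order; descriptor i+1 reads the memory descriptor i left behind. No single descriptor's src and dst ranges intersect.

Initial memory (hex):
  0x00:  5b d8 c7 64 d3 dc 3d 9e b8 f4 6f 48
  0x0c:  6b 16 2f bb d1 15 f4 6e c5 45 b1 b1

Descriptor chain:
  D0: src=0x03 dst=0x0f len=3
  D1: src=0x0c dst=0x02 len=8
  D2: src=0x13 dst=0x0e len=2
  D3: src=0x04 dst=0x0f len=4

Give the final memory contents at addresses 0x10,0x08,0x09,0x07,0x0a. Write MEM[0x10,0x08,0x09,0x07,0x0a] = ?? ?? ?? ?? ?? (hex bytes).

#0 dst[0x0f+3] := {0x64,0xd3,0xdc}
#1 dst[0x02+8] := {0x6b,0x16,0x2f,0x64,0xd3,0xdc,0xf4,0x6e}
#2 dst[0x0e+2] := {0x6e,0xc5}
#3 dst[0x0f+4] := {0x2f,0x64,0xd3,0xdc}
query mem[0x10]=0x64, mem[0x08]=0xf4, mem[0x09]=0x6e, mem[0x07]=0xdc, mem[0x0a]=0x6f

MEM[0x10,0x08,0x09,0x07,0x0a] = 64 f4 6e dc 6f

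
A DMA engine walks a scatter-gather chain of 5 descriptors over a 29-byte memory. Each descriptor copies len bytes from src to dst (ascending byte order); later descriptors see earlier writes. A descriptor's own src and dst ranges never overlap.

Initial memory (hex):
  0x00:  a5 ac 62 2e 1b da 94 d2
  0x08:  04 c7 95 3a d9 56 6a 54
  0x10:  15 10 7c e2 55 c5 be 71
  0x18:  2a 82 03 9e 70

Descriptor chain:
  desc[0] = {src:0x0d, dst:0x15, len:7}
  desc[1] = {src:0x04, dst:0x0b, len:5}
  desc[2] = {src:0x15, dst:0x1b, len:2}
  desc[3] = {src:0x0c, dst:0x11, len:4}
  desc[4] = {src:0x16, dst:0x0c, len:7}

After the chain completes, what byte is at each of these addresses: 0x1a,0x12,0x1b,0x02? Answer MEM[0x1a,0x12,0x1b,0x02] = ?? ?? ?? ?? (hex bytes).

  after D0: wrote 7B at 0x15 = 566a5415107ce2
  after D1: wrote 5B at 0x0b = 1bda94d204
  after D2: wrote 2B at 0x1b = 566a
  after D3: wrote 4B at 0x11 = da94d204
  after D4: wrote 7B at 0x0c = 6a5415107c566a
query mem[0x1a]=0x7c, mem[0x12]=0x6a, mem[0x1b]=0x56, mem[0x02]=0x62

MEM[0x1a,0x12,0x1b,0x02] = 7c 6a 56 62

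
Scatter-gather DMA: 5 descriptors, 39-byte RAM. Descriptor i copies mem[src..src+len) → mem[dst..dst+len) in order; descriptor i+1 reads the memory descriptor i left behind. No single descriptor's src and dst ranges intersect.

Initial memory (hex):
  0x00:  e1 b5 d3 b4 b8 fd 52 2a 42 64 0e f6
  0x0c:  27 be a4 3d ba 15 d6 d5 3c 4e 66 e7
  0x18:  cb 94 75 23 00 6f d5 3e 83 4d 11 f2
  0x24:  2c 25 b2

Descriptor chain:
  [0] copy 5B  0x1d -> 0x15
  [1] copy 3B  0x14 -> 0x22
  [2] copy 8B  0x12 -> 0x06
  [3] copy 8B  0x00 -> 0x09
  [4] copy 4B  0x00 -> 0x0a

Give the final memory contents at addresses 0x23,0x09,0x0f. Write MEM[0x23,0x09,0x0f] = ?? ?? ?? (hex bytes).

MEM[0x23,0x09,0x0f] = 6f e1 d6

[0] 0x1d->0x15 len=5 : 6f d5 3e 83 4d
[1] 0x14->0x22 len=3 : 3c 6f d5
[2] 0x12->0x06 len=8 : d6 d5 3c 6f d5 3e 83 4d
[3] 0x00->0x09 len=8 : e1 b5 d3 b4 b8 fd d6 d5
[4] 0x00->0x0a len=4 : e1 b5 d3 b4
query mem[0x23]=0x6f, mem[0x09]=0xe1, mem[0x0f]=0xd6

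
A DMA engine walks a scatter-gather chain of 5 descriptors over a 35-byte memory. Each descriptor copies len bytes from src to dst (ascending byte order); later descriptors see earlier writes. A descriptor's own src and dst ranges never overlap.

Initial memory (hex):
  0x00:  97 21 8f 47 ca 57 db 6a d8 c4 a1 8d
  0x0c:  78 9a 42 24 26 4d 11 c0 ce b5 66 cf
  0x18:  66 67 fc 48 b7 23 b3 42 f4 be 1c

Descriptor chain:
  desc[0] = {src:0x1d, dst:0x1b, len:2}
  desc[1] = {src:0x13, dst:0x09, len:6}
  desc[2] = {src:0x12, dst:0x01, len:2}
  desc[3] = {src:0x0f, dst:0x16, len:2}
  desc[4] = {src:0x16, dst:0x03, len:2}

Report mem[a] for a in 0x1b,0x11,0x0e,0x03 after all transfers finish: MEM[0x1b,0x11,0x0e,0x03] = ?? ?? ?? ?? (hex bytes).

  after D0: wrote 2B at 0x1b = 23b3
  after D1: wrote 6B at 0x09 = c0ceb566cf66
  after D2: wrote 2B at 0x01 = 11c0
  after D3: wrote 2B at 0x16 = 2426
  after D4: wrote 2B at 0x03 = 2426
query mem[0x1b]=0x23, mem[0x11]=0x4d, mem[0x0e]=0x66, mem[0x03]=0x24

MEM[0x1b,0x11,0x0e,0x03] = 23 4d 66 24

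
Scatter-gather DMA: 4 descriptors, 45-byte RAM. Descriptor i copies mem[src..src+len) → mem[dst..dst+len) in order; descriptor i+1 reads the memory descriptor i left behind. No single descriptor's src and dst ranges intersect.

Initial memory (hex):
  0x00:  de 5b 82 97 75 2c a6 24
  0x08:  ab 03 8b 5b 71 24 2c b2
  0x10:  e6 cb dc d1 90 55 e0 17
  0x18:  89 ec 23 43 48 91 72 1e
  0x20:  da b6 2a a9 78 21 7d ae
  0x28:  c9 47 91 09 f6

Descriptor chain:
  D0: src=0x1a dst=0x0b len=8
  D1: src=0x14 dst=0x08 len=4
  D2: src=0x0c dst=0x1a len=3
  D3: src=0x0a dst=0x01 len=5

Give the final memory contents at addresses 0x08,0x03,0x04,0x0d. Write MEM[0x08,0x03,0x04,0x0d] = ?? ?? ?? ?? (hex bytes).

MEM[0x08,0x03,0x04,0x0d] = 90 43 48 48

  after D0: wrote 8B at 0x0b = 23434891721edab6
  after D1: wrote 4B at 0x08 = 9055e017
  after D2: wrote 3B at 0x1a = 434891
  after D3: wrote 5B at 0x01 = e017434891
query mem[0x08]=0x90, mem[0x03]=0x43, mem[0x04]=0x48, mem[0x0d]=0x48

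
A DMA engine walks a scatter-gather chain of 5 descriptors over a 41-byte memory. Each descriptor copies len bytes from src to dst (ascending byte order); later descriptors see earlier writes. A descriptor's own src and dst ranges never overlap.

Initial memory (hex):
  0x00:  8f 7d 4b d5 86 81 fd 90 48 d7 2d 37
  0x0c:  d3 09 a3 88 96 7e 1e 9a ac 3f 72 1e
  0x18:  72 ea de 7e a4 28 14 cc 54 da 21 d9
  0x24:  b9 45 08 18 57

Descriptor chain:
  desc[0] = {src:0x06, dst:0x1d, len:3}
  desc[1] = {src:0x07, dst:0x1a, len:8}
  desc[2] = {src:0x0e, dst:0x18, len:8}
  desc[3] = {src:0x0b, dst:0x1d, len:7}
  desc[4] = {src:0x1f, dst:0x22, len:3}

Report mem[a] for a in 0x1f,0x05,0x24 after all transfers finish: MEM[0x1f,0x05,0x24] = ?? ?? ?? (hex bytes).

MEM[0x1f,0x05,0x24] = 09 81 88

  after D0: wrote 3B at 0x1d = fd9048
  after D1: wrote 8B at 0x1a = 9048d72d37d309a3
  after D2: wrote 8B at 0x18 = a388967e1e9aac3f
  after D3: wrote 7B at 0x1d = 37d309a388967e
  after D4: wrote 3B at 0x22 = 09a388
query mem[0x1f]=0x09, mem[0x05]=0x81, mem[0x24]=0x88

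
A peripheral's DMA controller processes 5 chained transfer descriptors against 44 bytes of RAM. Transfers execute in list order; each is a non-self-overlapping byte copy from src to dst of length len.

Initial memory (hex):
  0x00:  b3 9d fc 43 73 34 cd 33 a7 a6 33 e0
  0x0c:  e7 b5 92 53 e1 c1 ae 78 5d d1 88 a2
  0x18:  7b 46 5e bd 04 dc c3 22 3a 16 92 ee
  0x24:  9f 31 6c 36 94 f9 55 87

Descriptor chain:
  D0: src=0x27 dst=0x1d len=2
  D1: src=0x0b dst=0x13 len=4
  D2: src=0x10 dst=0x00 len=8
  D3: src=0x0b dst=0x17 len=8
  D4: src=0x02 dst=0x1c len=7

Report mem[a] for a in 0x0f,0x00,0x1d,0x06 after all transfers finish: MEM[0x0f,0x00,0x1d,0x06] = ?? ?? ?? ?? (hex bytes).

MEM[0x0f,0x00,0x1d,0x06] = 53 e1 e0 92

  after D0: wrote 2B at 0x1d = 3694
  after D1: wrote 4B at 0x13 = e0e7b592
  after D2: wrote 8B at 0x00 = e1c1aee0e7b592a2
  after D3: wrote 8B at 0x17 = e0e7b59253e1c1ae
  after D4: wrote 7B at 0x1c = aee0e7b592a2a7
query mem[0x0f]=0x53, mem[0x00]=0xe1, mem[0x1d]=0xe0, mem[0x06]=0x92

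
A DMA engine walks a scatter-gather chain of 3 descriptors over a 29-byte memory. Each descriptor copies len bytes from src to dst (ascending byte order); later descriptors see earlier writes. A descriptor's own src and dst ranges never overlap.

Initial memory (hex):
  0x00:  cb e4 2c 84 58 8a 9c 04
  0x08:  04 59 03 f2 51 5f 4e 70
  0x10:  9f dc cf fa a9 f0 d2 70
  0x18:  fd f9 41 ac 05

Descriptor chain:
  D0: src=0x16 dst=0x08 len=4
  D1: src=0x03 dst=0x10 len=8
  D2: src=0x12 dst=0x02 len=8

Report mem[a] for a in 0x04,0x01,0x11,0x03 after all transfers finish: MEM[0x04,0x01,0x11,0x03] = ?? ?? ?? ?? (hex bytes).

[0] 0x16->0x08 len=4 : d2 70 fd f9
[1] 0x03->0x10 len=8 : 84 58 8a 9c 04 d2 70 fd
[2] 0x12->0x02 len=8 : 8a 9c 04 d2 70 fd fd f9
query mem[0x04]=0x04, mem[0x01]=0xe4, mem[0x11]=0x58, mem[0x03]=0x9c

MEM[0x04,0x01,0x11,0x03] = 04 e4 58 9c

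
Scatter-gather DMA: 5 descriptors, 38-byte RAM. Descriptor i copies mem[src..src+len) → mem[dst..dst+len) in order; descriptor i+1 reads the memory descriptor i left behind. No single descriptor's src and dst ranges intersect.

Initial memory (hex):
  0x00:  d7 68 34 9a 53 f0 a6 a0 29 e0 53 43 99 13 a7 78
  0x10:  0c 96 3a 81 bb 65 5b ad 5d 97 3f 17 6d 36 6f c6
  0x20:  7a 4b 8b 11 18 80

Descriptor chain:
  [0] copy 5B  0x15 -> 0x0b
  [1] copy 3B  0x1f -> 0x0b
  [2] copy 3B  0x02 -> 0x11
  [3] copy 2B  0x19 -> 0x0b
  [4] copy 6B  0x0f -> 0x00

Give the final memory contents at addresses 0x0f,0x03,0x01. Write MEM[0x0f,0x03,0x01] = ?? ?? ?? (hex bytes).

MEM[0x0f,0x03,0x01] = 97 9a 0c

  after D0: wrote 5B at 0x0b = 655bad5d97
  after D1: wrote 3B at 0x0b = c67a4b
  after D2: wrote 3B at 0x11 = 349a53
  after D3: wrote 2B at 0x0b = 973f
  after D4: wrote 6B at 0x00 = 970c349a53bb
query mem[0x0f]=0x97, mem[0x03]=0x9a, mem[0x01]=0x0c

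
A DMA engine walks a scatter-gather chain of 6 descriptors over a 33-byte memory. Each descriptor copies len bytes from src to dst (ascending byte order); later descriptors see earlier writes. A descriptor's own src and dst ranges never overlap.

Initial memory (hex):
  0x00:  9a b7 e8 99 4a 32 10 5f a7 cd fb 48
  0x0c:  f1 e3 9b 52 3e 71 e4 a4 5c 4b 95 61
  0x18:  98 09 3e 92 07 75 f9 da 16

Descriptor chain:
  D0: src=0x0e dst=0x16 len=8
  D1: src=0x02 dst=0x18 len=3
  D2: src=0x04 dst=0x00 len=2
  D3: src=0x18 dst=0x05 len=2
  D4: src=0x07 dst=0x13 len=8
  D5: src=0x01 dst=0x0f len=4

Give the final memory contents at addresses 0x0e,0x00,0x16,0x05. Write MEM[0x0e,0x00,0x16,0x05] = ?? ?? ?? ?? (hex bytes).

D0: mem[0x16..0x1d] <- [9b 52 3e 71 e4 a4 5c 4b]
D1: mem[0x18..0x1a] <- [e8 99 4a]
D2: mem[0x00..0x01] <- [4a 32]
D3: mem[0x05..0x06] <- [e8 99]
D4: mem[0x13..0x1a] <- [5f a7 cd fb 48 f1 e3 9b]
D5: mem[0x0f..0x12] <- [32 e8 99 4a]
query mem[0x0e]=0x9b, mem[0x00]=0x4a, mem[0x16]=0xfb, mem[0x05]=0xe8

MEM[0x0e,0x00,0x16,0x05] = 9b 4a fb e8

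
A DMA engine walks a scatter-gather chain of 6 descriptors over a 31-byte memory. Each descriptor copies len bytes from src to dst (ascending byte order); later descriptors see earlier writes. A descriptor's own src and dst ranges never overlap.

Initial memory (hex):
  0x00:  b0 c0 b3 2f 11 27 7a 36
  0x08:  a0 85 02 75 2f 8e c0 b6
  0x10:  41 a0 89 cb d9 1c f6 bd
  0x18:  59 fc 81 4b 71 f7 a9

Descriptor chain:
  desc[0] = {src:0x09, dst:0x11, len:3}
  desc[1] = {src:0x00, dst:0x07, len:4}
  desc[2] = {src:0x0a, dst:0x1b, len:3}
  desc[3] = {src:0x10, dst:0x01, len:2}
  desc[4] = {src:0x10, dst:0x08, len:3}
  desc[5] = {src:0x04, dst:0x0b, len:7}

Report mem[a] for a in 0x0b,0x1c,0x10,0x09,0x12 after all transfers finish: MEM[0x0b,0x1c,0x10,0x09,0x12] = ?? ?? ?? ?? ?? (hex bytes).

[0] 0x09->0x11 len=3 : 85 02 75
[1] 0x00->0x07 len=4 : b0 c0 b3 2f
[2] 0x0a->0x1b len=3 : 2f 75 2f
[3] 0x10->0x01 len=2 : 41 85
[4] 0x10->0x08 len=3 : 41 85 02
[5] 0x04->0x0b len=7 : 11 27 7a b0 41 85 02
query mem[0x0b]=0x11, mem[0x1c]=0x75, mem[0x10]=0x85, mem[0x09]=0x85, mem[0x12]=0x02

MEM[0x0b,0x1c,0x10,0x09,0x12] = 11 75 85 85 02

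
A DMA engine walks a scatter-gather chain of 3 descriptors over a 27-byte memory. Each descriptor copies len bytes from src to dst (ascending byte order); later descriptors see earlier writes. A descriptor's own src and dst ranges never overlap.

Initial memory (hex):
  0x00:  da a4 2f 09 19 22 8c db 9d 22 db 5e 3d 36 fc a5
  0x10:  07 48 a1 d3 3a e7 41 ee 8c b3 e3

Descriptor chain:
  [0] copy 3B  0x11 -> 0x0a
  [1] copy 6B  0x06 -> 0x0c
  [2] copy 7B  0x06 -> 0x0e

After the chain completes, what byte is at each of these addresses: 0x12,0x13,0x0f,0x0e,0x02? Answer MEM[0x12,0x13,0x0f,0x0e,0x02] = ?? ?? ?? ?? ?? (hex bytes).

#0 dst[0x0a+3] := {0x48,0xa1,0xd3}
#1 dst[0x0c+6] := {0x8c,0xdb,0x9d,0x22,0x48,0xa1}
#2 dst[0x0e+7] := {0x8c,0xdb,0x9d,0x22,0x48,0xa1,0x8c}
query mem[0x12]=0x48, mem[0x13]=0xa1, mem[0x0f]=0xdb, mem[0x0e]=0x8c, mem[0x02]=0x2f

MEM[0x12,0x13,0x0f,0x0e,0x02] = 48 a1 db 8c 2f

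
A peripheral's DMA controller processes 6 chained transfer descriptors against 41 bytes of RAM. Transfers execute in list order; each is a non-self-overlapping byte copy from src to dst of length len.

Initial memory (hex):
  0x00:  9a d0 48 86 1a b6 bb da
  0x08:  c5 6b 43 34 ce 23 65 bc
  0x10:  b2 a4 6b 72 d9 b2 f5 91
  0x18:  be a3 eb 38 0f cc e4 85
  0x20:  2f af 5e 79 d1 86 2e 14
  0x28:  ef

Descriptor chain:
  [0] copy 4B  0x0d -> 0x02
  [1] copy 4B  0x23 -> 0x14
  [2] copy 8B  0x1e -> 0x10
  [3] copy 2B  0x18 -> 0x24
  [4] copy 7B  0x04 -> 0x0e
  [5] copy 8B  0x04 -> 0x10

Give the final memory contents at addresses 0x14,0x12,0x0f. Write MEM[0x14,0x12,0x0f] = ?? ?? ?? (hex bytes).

[0] 0x0d->0x02 len=4 : 23 65 bc b2
[1] 0x23->0x14 len=4 : 79 d1 86 2e
[2] 0x1e->0x10 len=8 : e4 85 2f af 5e 79 d1 86
[3] 0x18->0x24 len=2 : be a3
[4] 0x04->0x0e len=7 : bc b2 bb da c5 6b 43
[5] 0x04->0x10 len=8 : bc b2 bb da c5 6b 43 34
query mem[0x14]=0xc5, mem[0x12]=0xbb, mem[0x0f]=0xb2

MEM[0x14,0x12,0x0f] = c5 bb b2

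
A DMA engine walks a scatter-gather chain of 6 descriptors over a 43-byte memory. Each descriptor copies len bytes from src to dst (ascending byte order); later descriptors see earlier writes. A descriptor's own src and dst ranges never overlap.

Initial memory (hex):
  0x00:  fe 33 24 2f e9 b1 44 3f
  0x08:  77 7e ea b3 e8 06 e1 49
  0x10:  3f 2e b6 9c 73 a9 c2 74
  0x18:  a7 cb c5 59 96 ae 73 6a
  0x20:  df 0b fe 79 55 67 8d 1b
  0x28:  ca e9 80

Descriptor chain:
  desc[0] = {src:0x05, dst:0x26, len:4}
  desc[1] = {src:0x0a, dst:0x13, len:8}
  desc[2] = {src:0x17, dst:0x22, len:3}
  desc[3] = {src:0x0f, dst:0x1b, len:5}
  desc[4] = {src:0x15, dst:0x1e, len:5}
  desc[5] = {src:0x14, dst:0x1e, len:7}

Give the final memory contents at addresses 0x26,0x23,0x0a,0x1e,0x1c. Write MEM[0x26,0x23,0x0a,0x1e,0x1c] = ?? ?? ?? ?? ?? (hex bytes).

D0: mem[0x26..0x29] <- [b1 44 3f 77]
D1: mem[0x13..0x1a] <- [ea b3 e8 06 e1 49 3f 2e]
D2: mem[0x22..0x24] <- [e1 49 3f]
D3: mem[0x1b..0x1f] <- [49 3f 2e b6 ea]
D4: mem[0x1e..0x22] <- [e8 06 e1 49 3f]
D5: mem[0x1e..0x24] <- [b3 e8 06 e1 49 3f 2e]
query mem[0x26]=0xb1, mem[0x23]=0x3f, mem[0x0a]=0xea, mem[0x1e]=0xb3, mem[0x1c]=0x3f

MEM[0x26,0x23,0x0a,0x1e,0x1c] = b1 3f ea b3 3f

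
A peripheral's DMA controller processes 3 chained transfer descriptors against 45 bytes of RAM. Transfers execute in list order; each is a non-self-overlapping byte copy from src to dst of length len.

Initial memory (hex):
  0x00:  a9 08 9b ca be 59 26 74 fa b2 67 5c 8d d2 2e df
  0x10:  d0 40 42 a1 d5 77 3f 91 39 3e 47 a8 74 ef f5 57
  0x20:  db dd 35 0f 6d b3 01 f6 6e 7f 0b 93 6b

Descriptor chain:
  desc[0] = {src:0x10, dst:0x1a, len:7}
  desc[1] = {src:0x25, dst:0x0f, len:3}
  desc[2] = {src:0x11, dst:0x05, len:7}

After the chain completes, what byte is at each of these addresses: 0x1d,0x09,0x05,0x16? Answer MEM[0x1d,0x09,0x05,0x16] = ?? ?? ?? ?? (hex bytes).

MEM[0x1d,0x09,0x05,0x16] = a1 77 f6 3f

#0 dst[0x1a+7] := {0xd0,0x40,0x42,0xa1,0xd5,0x77,0x3f}
#1 dst[0x0f+3] := {0xb3,0x01,0xf6}
#2 dst[0x05+7] := {0xf6,0x42,0xa1,0xd5,0x77,0x3f,0x91}
query mem[0x1d]=0xa1, mem[0x09]=0x77, mem[0x05]=0xf6, mem[0x16]=0x3f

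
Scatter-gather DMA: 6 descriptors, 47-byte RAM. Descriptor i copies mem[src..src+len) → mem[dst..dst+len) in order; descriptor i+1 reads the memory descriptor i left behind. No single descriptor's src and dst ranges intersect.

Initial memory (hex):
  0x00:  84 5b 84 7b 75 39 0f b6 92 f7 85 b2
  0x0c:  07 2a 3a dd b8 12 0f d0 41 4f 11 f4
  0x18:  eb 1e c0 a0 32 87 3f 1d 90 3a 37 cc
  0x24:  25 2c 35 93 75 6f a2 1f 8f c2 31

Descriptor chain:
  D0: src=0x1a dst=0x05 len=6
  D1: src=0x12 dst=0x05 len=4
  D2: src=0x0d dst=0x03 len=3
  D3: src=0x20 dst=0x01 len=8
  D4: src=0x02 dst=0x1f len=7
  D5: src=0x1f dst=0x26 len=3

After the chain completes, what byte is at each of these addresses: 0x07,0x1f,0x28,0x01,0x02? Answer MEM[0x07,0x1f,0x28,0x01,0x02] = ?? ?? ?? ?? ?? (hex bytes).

MEM[0x07,0x1f,0x28,0x01,0x02] = 35 3a cc 90 3a

[0] 0x1a->0x05 len=6 : c0 a0 32 87 3f 1d
[1] 0x12->0x05 len=4 : 0f d0 41 4f
[2] 0x0d->0x03 len=3 : 2a 3a dd
[3] 0x20->0x01 len=8 : 90 3a 37 cc 25 2c 35 93
[4] 0x02->0x1f len=7 : 3a 37 cc 25 2c 35 93
[5] 0x1f->0x26 len=3 : 3a 37 cc
query mem[0x07]=0x35, mem[0x1f]=0x3a, mem[0x28]=0xcc, mem[0x01]=0x90, mem[0x02]=0x3a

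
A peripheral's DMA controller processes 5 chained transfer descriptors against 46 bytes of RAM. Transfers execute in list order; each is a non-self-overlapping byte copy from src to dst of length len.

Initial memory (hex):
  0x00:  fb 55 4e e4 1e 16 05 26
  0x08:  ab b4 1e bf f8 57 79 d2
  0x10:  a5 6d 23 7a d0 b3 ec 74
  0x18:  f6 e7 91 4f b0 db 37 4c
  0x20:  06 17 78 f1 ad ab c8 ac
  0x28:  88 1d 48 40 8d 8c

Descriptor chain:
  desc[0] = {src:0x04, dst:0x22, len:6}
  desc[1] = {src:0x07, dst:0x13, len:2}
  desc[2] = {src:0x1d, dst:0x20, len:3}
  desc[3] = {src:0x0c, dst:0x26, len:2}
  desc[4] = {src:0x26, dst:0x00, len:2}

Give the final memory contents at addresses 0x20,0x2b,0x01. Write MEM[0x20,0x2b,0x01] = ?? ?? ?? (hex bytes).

MEM[0x20,0x2b,0x01] = db 40 57

#0 dst[0x22+6] := {0x1e,0x16,0x05,0x26,0xab,0xb4}
#1 dst[0x13+2] := {0x26,0xab}
#2 dst[0x20+3] := {0xdb,0x37,0x4c}
#3 dst[0x26+2] := {0xf8,0x57}
#4 dst[0x00+2] := {0xf8,0x57}
query mem[0x20]=0xdb, mem[0x2b]=0x40, mem[0x01]=0x57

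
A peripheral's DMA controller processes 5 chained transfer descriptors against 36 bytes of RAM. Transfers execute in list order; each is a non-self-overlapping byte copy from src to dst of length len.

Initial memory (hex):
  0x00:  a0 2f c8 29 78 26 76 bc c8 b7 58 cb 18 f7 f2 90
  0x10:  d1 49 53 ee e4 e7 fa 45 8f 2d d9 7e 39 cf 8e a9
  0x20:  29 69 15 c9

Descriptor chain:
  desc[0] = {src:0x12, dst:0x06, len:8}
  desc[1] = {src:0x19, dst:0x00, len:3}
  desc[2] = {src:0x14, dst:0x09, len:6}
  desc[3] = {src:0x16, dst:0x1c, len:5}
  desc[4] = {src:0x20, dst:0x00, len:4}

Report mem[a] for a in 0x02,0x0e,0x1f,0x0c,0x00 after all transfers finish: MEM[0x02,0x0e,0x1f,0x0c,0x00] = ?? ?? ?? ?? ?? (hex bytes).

  after D0: wrote 8B at 0x06 = 53eee4e7fa458f2d
  after D1: wrote 3B at 0x00 = 2dd97e
  after D2: wrote 6B at 0x09 = e4e7fa458f2d
  after D3: wrote 5B at 0x1c = fa458f2dd9
  after D4: wrote 4B at 0x00 = d96915c9
query mem[0x02]=0x15, mem[0x0e]=0x2d, mem[0x1f]=0x2d, mem[0x0c]=0x45, mem[0x00]=0xd9

MEM[0x02,0x0e,0x1f,0x0c,0x00] = 15 2d 2d 45 d9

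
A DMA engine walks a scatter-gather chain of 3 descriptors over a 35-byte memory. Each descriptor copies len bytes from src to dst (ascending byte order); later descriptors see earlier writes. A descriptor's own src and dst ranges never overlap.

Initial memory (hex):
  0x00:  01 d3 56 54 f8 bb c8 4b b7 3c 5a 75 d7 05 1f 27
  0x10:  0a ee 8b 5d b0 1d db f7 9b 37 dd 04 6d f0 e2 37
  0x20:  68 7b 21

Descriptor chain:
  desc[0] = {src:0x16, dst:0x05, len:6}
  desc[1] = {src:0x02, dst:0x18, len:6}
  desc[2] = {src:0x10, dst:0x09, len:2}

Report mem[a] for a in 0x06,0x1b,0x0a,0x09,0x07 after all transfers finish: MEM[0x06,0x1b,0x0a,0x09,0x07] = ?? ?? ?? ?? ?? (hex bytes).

MEM[0x06,0x1b,0x0a,0x09,0x07] = f7 db ee 0a 9b

#0 dst[0x05+6] := {0xdb,0xf7,0x9b,0x37,0xdd,0x04}
#1 dst[0x18+6] := {0x56,0x54,0xf8,0xdb,0xf7,0x9b}
#2 dst[0x09+2] := {0x0a,0xee}
query mem[0x06]=0xf7, mem[0x1b]=0xdb, mem[0x0a]=0xee, mem[0x09]=0x0a, mem[0x07]=0x9b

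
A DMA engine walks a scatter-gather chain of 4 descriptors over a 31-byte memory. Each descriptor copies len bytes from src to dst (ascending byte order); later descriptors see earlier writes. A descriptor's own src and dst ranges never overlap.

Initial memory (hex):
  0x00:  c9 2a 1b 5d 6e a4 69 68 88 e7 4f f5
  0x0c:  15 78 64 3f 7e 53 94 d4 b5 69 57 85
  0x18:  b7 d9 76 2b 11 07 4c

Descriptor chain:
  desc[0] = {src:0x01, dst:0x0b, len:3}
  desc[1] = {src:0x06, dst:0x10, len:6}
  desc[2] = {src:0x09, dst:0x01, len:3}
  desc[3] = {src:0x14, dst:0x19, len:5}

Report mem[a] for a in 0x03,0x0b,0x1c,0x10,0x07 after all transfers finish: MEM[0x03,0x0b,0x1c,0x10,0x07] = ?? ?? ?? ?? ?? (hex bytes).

#0 dst[0x0b+3] := {0x2a,0x1b,0x5d}
#1 dst[0x10+6] := {0x69,0x68,0x88,0xe7,0x4f,0x2a}
#2 dst[0x01+3] := {0xe7,0x4f,0x2a}
#3 dst[0x19+5] := {0x4f,0x2a,0x57,0x85,0xb7}
query mem[0x03]=0x2a, mem[0x0b]=0x2a, mem[0x1c]=0x85, mem[0x10]=0x69, mem[0x07]=0x68

MEM[0x03,0x0b,0x1c,0x10,0x07] = 2a 2a 85 69 68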